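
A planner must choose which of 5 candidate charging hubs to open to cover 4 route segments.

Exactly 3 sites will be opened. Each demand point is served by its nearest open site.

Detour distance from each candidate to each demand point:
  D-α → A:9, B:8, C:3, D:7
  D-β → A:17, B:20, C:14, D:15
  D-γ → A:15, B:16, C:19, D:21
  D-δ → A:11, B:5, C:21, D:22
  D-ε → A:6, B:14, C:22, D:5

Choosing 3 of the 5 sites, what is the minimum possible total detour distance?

Open {D-α, D-δ, D-ε}.
  A→D-ε 6, B→D-δ 5, C→D-α 3, D→D-ε 5  ⇒ total 19.
Compare {D-α, D-β, D-ε}: total 22.
Compare {D-α, D-γ, D-ε}: total 22.
No size-3 selection does better; minimum is 19.

19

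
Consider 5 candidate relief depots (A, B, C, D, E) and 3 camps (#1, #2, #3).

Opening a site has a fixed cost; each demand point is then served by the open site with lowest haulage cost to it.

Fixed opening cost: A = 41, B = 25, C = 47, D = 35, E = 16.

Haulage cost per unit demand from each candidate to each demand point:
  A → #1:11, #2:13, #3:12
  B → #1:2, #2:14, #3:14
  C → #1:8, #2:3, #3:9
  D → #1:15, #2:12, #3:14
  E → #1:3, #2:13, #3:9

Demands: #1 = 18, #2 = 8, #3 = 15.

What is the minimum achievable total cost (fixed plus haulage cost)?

Open {B, C}: assign each demand point to its cheapest open site.
  #1→B 18×2=36, #2→C 8×3=24, #3→C 15×9=135
  haulage cost 195, fixed 72 → total 267.
Compare {C, E}: haulage cost 213 + fixed 63 = 276.
Compare {B, C, E}: haulage cost 195 + fixed 88 = 283.
Compare {B, C, D}: haulage cost 195 + fixed 107 = 302.
All other subsets cost ≥ 276. Minimum total cost: 267.

267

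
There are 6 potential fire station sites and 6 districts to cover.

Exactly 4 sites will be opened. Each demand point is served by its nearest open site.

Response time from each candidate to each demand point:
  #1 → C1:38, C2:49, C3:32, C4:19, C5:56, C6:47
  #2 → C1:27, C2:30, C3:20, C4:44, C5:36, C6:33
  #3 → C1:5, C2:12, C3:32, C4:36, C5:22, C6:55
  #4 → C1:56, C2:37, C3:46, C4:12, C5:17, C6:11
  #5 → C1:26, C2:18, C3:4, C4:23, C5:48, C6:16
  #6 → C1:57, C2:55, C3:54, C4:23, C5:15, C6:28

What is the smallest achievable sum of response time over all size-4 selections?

Open {#3, #4, #5, #6}.
  C1→#3 5, C2→#3 12, C3→#5 4, C4→#4 12, C5→#6 15, C6→#4 11  ⇒ total 59.
Compare {#1, #3, #4, #5}: total 61.
Compare {#2, #3, #4, #5}: total 61.
No size-4 selection does better; minimum is 59.

59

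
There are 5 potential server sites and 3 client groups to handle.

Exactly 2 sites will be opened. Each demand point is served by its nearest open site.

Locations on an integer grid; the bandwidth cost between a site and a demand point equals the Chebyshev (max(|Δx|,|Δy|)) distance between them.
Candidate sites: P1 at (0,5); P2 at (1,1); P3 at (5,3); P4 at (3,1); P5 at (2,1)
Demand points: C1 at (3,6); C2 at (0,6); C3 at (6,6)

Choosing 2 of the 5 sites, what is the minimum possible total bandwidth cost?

Open {P1, P3}.
  C1→P1 3, C2→P1 1, C3→P3 3  ⇒ total 7.
Compare {P1, P2}: total 9.
Compare {P1, P4}: total 9.
No size-2 selection does better; minimum is 7.

7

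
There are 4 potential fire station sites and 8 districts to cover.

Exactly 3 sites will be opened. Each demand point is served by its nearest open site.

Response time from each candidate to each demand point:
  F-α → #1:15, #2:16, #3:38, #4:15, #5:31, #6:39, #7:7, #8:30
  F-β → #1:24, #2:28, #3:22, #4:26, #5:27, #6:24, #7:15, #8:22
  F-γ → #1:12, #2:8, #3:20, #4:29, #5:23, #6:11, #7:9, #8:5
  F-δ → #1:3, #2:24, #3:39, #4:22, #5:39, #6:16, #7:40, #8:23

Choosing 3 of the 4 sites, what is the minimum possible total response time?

Open {F-α, F-γ, F-δ}.
  #1→F-δ 3, #2→F-γ 8, #3→F-γ 20, #4→F-α 15, #5→F-γ 23, #6→F-γ 11, #7→F-α 7, #8→F-γ 5  ⇒ total 92.
Compare {F-α, F-β, F-γ}: total 101.
Compare {F-β, F-γ, F-δ}: total 101.
No size-3 selection does better; minimum is 92.

92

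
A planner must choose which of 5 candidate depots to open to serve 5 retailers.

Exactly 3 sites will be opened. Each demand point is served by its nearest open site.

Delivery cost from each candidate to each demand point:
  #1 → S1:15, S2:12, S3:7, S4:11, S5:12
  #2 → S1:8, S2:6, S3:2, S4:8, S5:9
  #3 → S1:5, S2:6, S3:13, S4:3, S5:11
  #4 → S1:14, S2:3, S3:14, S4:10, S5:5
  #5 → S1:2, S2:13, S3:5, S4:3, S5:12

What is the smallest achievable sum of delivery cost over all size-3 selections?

Open {#2, #4, #5}.
  S1→#5 2, S2→#4 3, S3→#2 2, S4→#5 3, S5→#4 5  ⇒ total 15.
Compare {#1, #4, #5}: total 18.
Compare {#2, #3, #4}: total 18.
No size-3 selection does better; minimum is 15.

15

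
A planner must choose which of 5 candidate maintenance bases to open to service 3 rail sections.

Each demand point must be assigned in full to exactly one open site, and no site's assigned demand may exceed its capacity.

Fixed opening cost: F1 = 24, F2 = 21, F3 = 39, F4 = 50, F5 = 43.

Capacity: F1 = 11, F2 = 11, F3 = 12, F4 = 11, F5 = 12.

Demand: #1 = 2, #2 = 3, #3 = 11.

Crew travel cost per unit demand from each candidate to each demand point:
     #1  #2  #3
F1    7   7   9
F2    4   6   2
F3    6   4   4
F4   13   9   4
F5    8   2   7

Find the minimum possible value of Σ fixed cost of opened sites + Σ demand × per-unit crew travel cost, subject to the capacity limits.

102

Open {F1, F2}; cheapest assignment that respects the capacities:
  F1 (cap 11, load 5): #1, #2 — cost 2×7 + 3×7 = 35
  F2 (cap 11, load 11): #3 — cost 11×2 = 22
  Shipping 57, fixed 45 → total 102.
  Any other capacity-feasible assignment to {F1, F2} ships for at least 57.
Compare {F2, F3}: its best feasible assignment gives total 106.
Compare {F2, F5}: its best feasible assignment gives total 108.
Every other set of open sites that can feasibly serve all demand totals ≥ 106 even under its best assignment. Minimum: 102.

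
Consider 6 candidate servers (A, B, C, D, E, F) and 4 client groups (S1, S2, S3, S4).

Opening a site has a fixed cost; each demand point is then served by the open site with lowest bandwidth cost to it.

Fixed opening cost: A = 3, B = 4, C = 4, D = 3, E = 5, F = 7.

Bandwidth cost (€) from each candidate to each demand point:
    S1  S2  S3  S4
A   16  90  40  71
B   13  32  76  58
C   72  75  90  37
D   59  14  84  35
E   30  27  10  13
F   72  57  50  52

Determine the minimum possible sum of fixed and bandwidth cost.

Open {B, D, E}: assign each demand point to its cheapest open site.
  S1→B 13, S2→D 14, S3→E 10, S4→E 13
  bandwidth cost 50, fixed 12 → total 62.
Compare {A, D, E}: bandwidth cost 53 + fixed 11 = 64.
Compare {A, B, D, E}: bandwidth cost 50 + fixed 15 = 65.
Compare {B, C, D, E}: bandwidth cost 50 + fixed 16 = 66.
All other subsets cost ≥ 64. Minimum total cost: 62.

62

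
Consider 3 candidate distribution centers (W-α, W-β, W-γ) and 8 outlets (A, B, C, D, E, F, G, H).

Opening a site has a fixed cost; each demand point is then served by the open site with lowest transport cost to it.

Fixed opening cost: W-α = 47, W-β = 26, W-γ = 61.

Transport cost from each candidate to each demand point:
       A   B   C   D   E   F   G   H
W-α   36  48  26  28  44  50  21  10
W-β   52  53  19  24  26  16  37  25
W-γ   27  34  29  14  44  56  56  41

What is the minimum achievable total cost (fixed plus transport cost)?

Open {W-α, W-β}: assign each demand point to its cheapest open site.
  A→W-α 36, B→W-α 48, C→W-β 19, D→W-β 24, E→W-β 26, F→W-β 16, G→W-α 21, H→W-α 10
  transport cost 200, fixed 73 → total 273.
Compare {W-β}: transport cost 252 + fixed 26 = 278.
Compare {W-β, W-γ}: transport cost 198 + fixed 87 = 285.
Compare {W-α, W-β, W-γ}: transport cost 167 + fixed 134 = 301.
All other subsets cost ≥ 278. Minimum total cost: 273.

273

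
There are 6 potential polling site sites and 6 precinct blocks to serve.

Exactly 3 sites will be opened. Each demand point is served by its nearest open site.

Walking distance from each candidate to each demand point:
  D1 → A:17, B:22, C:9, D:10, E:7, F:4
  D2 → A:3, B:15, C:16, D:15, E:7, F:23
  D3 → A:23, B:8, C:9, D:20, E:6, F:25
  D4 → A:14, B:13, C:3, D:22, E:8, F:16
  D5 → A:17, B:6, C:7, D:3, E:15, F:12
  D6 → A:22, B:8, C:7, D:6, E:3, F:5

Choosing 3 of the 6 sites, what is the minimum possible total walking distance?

27

Open {D2, D5, D6}.
  A→D2 3, B→D5 6, C→D5 7, D→D5 3, E→D6 3, F→D6 5  ⇒ total 27.
Compare {D2, D4, D6}: total 28.
Compare {D1, D2, D5}: total 30.
No size-3 selection does better; minimum is 27.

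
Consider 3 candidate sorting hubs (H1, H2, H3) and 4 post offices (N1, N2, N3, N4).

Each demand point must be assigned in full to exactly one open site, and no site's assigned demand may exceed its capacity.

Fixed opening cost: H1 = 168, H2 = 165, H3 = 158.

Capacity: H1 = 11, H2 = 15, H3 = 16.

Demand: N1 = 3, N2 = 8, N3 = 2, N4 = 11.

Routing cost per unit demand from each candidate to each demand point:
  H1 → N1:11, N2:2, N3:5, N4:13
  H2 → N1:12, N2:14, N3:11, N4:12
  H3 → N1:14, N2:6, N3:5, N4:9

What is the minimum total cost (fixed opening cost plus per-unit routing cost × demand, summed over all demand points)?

484

Open {H1, H3}; cheapest assignment that respects the capacities:
  H1 (cap 11, load 11): N1, N2 — cost 3×11 + 8×2 = 49
  H3 (cap 16, load 13): N3, N4 — cost 2×5 + 11×9 = 109
  Shipping 158, fixed 326 → total 484.
  Any other capacity-feasible assignment to {H1, H3} ships for at least 158.
Compare {H1, H2}: its best feasible assignment gives total 527.
Compare {H2, H3}: its best feasible assignment gives total 549.
Every other set of open sites that can feasibly serve all demand totals ≥ 527 even under its best assignment. Minimum: 484.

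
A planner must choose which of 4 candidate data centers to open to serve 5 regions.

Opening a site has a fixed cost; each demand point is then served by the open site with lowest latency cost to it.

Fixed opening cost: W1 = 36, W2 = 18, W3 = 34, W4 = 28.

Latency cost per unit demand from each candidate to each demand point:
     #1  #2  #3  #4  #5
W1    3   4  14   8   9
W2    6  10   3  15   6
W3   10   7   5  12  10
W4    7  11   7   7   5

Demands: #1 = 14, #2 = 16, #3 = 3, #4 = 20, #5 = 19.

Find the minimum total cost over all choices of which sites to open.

Open {W1, W4}: assign each demand point to its cheapest open site.
  #1→W1 14×3=42, #2→W1 16×4=64, #3→W4 3×7=21, #4→W4 20×7=140, #5→W4 19×5=95
  latency cost 362, fixed 64 → total 426.
Compare {W1, W2, W4}: latency cost 350 + fixed 82 = 432.
Compare {W1, W2}: latency cost 389 + fixed 54 = 443.
Compare {W1, W3, W4}: latency cost 356 + fixed 98 = 454.
All other subsets cost ≥ 432. Minimum total cost: 426.

426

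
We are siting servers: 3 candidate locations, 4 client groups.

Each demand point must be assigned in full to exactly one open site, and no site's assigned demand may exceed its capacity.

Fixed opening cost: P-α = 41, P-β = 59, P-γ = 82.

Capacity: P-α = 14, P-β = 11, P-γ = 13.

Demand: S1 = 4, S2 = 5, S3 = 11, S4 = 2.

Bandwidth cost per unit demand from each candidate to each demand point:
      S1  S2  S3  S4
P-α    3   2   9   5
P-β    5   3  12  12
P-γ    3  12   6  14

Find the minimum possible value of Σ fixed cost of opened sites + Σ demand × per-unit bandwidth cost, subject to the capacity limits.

221

Open {P-α, P-γ}; cheapest assignment that respects the capacities:
  P-α (cap 14, load 11): S1, S2, S4 — cost 4×3 + 5×2 + 2×5 = 32
  P-γ (cap 13, load 11): S3 — cost 11×6 = 66
  Shipping 98, fixed 123 → total 221.
  Any other capacity-feasible assignment to {P-α, P-γ} ships for at least 98.
Compare {P-α, P-β}: its best feasible assignment gives total 244.
Compare {P-β, P-γ}: its best feasible assignment gives total 266.
Every other set of open sites that can feasibly serve all demand totals ≥ 244 even under its best assignment. Minimum: 221.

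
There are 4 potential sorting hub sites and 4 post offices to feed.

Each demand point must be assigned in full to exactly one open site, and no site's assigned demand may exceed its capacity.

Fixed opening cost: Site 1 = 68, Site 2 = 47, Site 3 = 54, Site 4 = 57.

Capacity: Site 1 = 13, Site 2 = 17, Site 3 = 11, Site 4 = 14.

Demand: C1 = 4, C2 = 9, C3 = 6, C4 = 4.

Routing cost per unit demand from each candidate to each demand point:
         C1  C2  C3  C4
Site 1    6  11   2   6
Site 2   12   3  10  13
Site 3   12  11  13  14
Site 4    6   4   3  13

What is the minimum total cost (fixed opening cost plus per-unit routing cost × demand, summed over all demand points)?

Open {Site 1, Site 4}; cheapest assignment that respects the capacities:
  Site 1 (cap 13, load 10): C3, C4 — cost 6×2 + 4×6 = 36
  Site 4 (cap 14, load 13): C1, C2 — cost 4×6 + 9×4 = 60
  Shipping 96, fixed 125 → total 221.
  Any other capacity-feasible assignment to {Site 1, Site 4} ships for at least 96.
Compare {Site 2, Site 4}: its best feasible assignment gives total 225.
Compare {Site 1, Site 2}: its best feasible assignment gives total 226.
Every other set of open sites that can feasibly serve all demand totals ≥ 225 even under its best assignment. Minimum: 221.

221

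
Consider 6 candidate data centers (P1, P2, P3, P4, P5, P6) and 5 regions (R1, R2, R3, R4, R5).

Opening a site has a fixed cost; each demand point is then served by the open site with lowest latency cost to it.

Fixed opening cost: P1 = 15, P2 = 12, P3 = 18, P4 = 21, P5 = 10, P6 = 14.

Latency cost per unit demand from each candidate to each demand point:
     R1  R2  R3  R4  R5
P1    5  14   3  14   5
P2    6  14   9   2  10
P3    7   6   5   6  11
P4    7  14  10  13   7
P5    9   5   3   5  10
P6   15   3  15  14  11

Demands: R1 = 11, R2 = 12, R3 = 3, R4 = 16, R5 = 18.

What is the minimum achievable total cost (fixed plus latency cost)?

263

Open {P1, P2, P6}: assign each demand point to its cheapest open site.
  R1→P1 11×5=55, R2→P6 12×3=36, R3→P1 3×3=9, R4→P2 16×2=32, R5→P1 18×5=90
  latency cost 222, fixed 41 → total 263.
Compare {P1, P2, P5, P6}: latency cost 222 + fixed 51 = 273.
Compare {P1, P2, P3, P6}: latency cost 222 + fixed 59 = 281.
Compare {P1, P2, P5}: latency cost 246 + fixed 37 = 283.
All other subsets cost ≥ 273. Minimum total cost: 263.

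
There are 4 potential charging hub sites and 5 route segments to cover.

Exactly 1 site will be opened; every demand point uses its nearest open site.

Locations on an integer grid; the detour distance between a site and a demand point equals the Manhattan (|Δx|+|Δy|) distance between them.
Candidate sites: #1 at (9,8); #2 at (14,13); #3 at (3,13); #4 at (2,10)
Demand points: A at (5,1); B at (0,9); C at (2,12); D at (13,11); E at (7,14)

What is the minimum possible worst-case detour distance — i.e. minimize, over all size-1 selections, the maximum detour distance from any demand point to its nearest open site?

Open {#1}.
  Farthest demand point is A at detour distance 11 (to #1); all others are ≤ 11.
With {#4} the worst case is 12.
With {#3} the worst case is 14.
No size-1 selection achieves below 11.

11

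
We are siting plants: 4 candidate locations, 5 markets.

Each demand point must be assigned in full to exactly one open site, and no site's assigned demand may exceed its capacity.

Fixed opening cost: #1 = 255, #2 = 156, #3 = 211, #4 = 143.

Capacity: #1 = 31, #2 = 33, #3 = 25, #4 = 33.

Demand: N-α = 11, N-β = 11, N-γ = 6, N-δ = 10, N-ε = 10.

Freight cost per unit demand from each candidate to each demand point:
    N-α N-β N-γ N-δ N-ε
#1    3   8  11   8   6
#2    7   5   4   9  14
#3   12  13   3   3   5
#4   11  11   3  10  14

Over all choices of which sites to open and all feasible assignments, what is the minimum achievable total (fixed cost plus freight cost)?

603

Open {#2, #3}; cheapest assignment that respects the capacities:
  #2 (cap 33, load 28): N-α, N-β, N-γ — cost 11×7 + 11×5 + 6×4 = 156
  #3 (cap 25, load 20): N-δ, N-ε — cost 10×3 + 10×5 = 80
  Shipping 236, fixed 367 → total 603.
  Any other capacity-feasible assignment to {#2, #3} ships for at least 236.
Compare {#1, #2}: its best feasible assignment gives total 663.
Compare {#2, #4}: its best feasible assignment gives total 679.
Every other set of open sites that can feasibly serve all demand totals ≥ 663 even under its best assignment. Minimum: 603.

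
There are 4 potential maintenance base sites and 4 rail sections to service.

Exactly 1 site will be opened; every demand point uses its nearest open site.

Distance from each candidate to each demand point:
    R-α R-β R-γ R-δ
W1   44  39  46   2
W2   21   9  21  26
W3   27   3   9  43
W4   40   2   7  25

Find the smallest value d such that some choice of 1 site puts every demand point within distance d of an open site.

Open {W2}.
  Farthest demand point is R-δ at distance 26 (to W2); all others are ≤ 26.
With {W4} the worst case is 40.
With {W3} the worst case is 43.
No size-1 selection achieves below 26.

26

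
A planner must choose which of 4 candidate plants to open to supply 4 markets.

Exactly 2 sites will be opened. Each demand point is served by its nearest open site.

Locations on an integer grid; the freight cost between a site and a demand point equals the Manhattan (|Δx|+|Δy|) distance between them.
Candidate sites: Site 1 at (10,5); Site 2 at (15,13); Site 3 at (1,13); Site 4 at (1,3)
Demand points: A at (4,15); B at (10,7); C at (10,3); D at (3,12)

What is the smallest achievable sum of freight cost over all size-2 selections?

12

Open {Site 1, Site 3}.
  A→Site 3 5, B→Site 1 2, C→Site 1 2, D→Site 3 3  ⇒ total 12.
Compare {Site 1, Site 2}: total 30.
Compare {Site 1, Site 4}: total 30.
No size-2 selection does better; minimum is 12.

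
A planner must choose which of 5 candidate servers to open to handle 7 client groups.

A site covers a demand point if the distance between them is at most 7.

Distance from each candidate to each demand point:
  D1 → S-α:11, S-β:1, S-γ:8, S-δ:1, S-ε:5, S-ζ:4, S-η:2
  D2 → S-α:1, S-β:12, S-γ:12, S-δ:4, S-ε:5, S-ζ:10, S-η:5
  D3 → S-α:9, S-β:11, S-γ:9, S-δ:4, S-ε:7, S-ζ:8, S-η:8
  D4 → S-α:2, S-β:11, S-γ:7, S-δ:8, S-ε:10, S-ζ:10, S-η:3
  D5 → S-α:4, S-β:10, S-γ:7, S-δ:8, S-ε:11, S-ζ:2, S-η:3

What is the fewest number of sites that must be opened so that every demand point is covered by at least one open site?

Coverage sets (demand points within 7 of each site):
  D1: {S-β, S-δ, S-ε, S-ζ, S-η}
  D2: {S-α, S-δ, S-ε, S-η}
  D3: {S-δ, S-ε}
  D4: {S-α, S-γ, S-η}
  D5: {S-α, S-γ, S-ζ, S-η}
No single site covers all 7 demand points.
But {D1, D4} covers everything, so the minimum is 2.

2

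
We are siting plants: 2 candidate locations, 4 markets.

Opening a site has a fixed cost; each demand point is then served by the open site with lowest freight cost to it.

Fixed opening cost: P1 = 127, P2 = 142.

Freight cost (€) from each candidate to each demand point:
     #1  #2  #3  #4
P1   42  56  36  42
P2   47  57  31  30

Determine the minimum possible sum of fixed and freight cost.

303

Open {P1}: assign each demand point to its cheapest open site.
  #1→P1 42, #2→P1 56, #3→P1 36, #4→P1 42
  freight cost 176, fixed 127 → total 303.
Compare {P2}: freight cost 165 + fixed 142 = 307.
Compare {P1, P2}: freight cost 159 + fixed 269 = 428.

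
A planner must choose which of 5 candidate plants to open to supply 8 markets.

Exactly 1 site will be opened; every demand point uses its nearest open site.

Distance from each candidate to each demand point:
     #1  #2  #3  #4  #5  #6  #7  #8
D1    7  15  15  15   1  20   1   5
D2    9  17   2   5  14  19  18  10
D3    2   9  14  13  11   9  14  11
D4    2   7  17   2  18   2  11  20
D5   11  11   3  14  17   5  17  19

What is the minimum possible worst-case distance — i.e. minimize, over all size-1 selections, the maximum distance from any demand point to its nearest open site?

Open {D3}.
  Farthest demand point is #3 at distance 14 (to D3); all others are ≤ 14.
With {D2} the worst case is 19.
With {D5} the worst case is 19.
No size-1 selection achieves below 14.

14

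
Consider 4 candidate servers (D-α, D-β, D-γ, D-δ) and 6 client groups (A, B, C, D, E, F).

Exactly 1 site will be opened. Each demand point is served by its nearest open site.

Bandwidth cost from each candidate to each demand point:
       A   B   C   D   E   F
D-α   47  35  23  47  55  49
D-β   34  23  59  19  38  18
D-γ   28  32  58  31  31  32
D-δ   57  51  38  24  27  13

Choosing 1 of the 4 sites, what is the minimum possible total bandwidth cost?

Open {D-β}.
  A→D-β 34, B→D-β 23, C→D-β 59, D→D-β 19, E→D-β 38, F→D-β 18  ⇒ total 191.
Compare {D-δ}: total 210.
Compare {D-γ}: total 212.
No size-1 selection does better; minimum is 191.

191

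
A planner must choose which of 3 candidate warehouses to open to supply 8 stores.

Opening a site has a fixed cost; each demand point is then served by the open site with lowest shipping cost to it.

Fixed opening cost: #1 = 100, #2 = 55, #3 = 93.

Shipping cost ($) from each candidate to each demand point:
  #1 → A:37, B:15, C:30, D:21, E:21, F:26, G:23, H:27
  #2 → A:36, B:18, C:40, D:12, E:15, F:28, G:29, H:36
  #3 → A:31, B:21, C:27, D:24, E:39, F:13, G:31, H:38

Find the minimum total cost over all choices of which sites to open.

Open {#2}: assign each demand point to its cheapest open site.
  A→#2 36, B→#2 18, C→#2 40, D→#2 12, E→#2 15, F→#2 28, G→#2 29, H→#2 36
  shipping cost 214, fixed 55 → total 269.
Compare {#1}: shipping cost 200 + fixed 100 = 300.
Compare {#3}: shipping cost 224 + fixed 93 = 317.
Compare {#2, #3}: shipping cost 181 + fixed 148 = 329.
All other subsets cost ≥ 300. Minimum total cost: 269.

269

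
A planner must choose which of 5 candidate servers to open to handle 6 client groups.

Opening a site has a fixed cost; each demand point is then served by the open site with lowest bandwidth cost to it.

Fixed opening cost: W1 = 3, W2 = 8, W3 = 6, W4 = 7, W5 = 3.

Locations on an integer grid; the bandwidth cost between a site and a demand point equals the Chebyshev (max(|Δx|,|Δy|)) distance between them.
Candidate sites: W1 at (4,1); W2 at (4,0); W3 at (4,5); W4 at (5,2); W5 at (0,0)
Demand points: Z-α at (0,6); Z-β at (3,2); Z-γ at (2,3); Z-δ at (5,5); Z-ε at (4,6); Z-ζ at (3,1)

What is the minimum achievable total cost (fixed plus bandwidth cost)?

19

Open {W1, W3}: assign each demand point to its cheapest open site.
  Z-α→W3 4, Z-β→W1 1, Z-γ→W1 2, Z-δ→W3 1, Z-ε→W3 1, Z-ζ→W1 1
  bandwidth cost 10, fixed 9 → total 19.
Compare {W1}: bandwidth cost 18 + fixed 3 = 21.
Compare {W3}: bandwidth cost 15 + fixed 6 = 21.
Compare {W1, W3, W5}: bandwidth cost 10 + fixed 12 = 22.
All other subsets cost ≥ 21. Minimum total cost: 19.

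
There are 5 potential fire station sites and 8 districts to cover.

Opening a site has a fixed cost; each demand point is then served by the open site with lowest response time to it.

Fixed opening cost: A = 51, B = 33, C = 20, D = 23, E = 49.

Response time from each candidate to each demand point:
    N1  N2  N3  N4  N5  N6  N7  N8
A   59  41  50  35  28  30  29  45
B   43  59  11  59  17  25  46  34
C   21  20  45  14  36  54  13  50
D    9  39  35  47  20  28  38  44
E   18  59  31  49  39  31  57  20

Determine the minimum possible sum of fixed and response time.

Open {B, C}: assign each demand point to its cheapest open site.
  N1→C 21, N2→C 20, N3→B 11, N4→C 14, N5→B 17, N6→B 25, N7→C 13, N8→B 34
  response time 155, fixed 53 → total 208.
Compare {B, C, D}: response time 143 + fixed 76 = 219.
Compare {C, D}: response time 183 + fixed 43 = 226.
Compare {B, C, E}: response time 138 + fixed 102 = 240.
All other subsets cost ≥ 219. Minimum total cost: 208.

208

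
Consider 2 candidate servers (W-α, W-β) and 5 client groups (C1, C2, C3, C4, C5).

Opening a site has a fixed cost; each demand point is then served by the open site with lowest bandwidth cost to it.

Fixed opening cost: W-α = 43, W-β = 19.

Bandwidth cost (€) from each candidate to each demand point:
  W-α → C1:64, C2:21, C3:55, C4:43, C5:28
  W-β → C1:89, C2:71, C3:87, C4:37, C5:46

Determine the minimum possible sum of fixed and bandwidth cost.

Open {W-α}: assign each demand point to its cheapest open site.
  C1→W-α 64, C2→W-α 21, C3→W-α 55, C4→W-α 43, C5→W-α 28
  bandwidth cost 211, fixed 43 → total 254.
Compare {W-α, W-β}: bandwidth cost 205 + fixed 62 = 267.
Compare {W-β}: bandwidth cost 330 + fixed 19 = 349.

254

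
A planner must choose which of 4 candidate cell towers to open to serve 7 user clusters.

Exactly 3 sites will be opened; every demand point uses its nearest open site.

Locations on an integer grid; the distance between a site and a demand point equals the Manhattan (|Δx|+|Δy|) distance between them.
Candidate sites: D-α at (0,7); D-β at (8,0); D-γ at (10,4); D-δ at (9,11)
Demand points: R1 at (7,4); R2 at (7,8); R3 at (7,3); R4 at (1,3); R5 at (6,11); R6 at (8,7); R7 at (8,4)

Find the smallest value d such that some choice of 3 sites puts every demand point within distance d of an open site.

5

Open {D-α, D-β, D-δ}.
  Farthest demand point is R1 at distance 5 (to D-β); all others are ≤ 5.
With {D-α, D-γ, D-δ} the worst case is 5.
With {D-α, D-β, D-γ} the worst case is 10.
No size-3 selection achieves below 5.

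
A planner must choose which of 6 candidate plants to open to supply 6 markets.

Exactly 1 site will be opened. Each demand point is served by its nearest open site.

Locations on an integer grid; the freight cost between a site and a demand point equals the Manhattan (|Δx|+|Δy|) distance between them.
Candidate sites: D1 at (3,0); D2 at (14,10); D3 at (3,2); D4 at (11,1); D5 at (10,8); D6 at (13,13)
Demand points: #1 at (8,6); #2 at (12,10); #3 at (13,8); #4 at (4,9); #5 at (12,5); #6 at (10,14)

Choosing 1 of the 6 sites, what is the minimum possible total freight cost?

29

Open {D5}.
  #1→D5 4, #2→D5 4, #3→D5 3, #4→D5 7, #5→D5 5, #6→D5 6  ⇒ total 29.
Compare {D2}: total 41.
Compare {D6}: total 47.
No size-1 selection does better; minimum is 29.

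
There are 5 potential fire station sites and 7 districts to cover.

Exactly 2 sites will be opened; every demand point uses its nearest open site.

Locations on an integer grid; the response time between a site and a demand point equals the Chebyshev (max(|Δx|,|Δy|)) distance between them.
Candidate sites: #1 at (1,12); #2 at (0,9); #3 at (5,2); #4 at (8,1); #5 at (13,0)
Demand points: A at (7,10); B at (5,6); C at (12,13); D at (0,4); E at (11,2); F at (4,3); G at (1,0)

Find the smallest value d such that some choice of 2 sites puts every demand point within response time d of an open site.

Open {#1, #2}.
  Farthest demand point is C at response time 11 (to #1); all others are ≤ 11.
With {#1, #3} the worst case is 11.
With {#1, #4} the worst case is 11.
No size-2 selection achieves below 11.

11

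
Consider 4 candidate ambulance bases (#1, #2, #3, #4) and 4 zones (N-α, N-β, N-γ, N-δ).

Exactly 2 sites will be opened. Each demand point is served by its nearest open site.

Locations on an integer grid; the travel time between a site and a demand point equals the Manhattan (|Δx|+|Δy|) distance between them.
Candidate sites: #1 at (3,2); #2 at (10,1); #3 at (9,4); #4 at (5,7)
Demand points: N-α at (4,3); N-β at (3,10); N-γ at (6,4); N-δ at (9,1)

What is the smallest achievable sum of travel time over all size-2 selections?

15

Open {#2, #4}.
  N-α→#4 5, N-β→#4 5, N-γ→#4 4, N-δ→#2 1  ⇒ total 15.
Compare {#1, #2}: total 16.
Compare {#1, #3}: total 16.
No size-2 selection does better; minimum is 15.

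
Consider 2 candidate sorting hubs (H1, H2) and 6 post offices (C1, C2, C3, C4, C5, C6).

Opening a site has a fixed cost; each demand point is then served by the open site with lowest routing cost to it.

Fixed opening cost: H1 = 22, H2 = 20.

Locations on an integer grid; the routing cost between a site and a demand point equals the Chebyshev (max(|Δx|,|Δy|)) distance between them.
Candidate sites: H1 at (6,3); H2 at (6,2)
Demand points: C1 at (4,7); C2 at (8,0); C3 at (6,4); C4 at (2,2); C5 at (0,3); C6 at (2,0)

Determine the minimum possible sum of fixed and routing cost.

43

Open {H2}: assign each demand point to its cheapest open site.
  C1→H2 5, C2→H2 2, C3→H2 2, C4→H2 4, C5→H2 6, C6→H2 4
  routing cost 23, fixed 20 → total 43.
Compare {H1}: routing cost 22 + fixed 22 = 44.
Compare {H1, H2}: routing cost 21 + fixed 42 = 63.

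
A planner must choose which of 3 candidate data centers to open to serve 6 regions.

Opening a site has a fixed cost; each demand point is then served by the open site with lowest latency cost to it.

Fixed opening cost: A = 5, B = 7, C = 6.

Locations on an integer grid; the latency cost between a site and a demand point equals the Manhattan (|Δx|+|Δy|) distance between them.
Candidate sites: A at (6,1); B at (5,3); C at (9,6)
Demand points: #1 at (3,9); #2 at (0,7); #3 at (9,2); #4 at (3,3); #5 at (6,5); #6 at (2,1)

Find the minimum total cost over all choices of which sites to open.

39

Open {B}: assign each demand point to its cheapest open site.
  #1→B 8, #2→B 9, #3→B 5, #4→B 2, #5→B 3, #6→B 5
  latency cost 32, fixed 7 → total 39.
Compare {A, B}: latency cost 30 + fixed 12 = 42.
Compare {B, C}: latency cost 31 + fixed 13 = 44.
Compare {A}: latency cost 40 + fixed 5 = 45.
All other subsets cost ≥ 42. Minimum total cost: 39.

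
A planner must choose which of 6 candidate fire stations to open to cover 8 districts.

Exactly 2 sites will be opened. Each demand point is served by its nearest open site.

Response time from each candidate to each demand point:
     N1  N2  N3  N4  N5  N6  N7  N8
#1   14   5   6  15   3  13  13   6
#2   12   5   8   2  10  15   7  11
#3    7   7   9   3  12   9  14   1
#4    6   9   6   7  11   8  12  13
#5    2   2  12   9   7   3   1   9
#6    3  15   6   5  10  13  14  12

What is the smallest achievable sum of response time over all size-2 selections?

28

Open {#3, #5}.
  N1→#5 2, N2→#5 2, N3→#3 9, N4→#3 3, N5→#5 7, N6→#5 3, N7→#5 1, N8→#3 1  ⇒ total 28.
Compare {#1, #5}: total 32.
Compare {#2, #5}: total 34.
No size-2 selection does better; minimum is 28.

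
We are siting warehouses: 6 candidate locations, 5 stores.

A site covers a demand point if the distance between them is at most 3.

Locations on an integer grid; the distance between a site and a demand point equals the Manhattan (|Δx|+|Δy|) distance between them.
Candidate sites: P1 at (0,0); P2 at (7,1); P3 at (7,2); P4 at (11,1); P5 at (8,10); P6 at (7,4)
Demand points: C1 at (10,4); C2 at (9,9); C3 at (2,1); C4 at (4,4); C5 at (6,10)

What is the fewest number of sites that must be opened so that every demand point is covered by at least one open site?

3

Coverage sets (demand points within 3 of each site):
  P1: {C3}
  P2: {}
  P3: {}
  P4: {}
  P5: {C2, C5}
  P6: {C1, C4}
No 2 sites suffice: every size-2 union leaves at least one demand point uncovered.
But {P1, P5, P6} covers everything, so the minimum is 3.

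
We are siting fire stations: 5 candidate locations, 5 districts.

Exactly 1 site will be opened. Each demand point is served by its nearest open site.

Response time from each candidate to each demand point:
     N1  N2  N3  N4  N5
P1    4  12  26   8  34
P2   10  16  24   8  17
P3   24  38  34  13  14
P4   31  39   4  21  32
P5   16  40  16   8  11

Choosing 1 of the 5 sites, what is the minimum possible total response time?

75

Open {P2}.
  N1→P2 10, N2→P2 16, N3→P2 24, N4→P2 8, N5→P2 17  ⇒ total 75.
Compare {P1}: total 84.
Compare {P5}: total 91.
No size-1 selection does better; minimum is 75.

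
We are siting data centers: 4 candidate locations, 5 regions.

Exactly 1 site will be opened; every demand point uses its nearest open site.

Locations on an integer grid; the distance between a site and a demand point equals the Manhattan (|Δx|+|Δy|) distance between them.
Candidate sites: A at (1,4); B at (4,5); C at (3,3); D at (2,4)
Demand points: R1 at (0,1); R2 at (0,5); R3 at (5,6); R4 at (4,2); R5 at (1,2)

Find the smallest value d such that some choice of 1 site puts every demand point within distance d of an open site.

5

Open {C}.
  Farthest demand point is R1 at distance 5 (to C); all others are ≤ 5.
With {D} the worst case is 5.
With {A} the worst case is 6.
No size-1 selection achieves below 5.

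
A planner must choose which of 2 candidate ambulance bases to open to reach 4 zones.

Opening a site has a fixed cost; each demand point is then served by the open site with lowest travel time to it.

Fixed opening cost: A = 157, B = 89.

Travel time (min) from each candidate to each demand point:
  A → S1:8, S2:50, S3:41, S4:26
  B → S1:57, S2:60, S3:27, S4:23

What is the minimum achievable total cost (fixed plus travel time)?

256

Open {B}: assign each demand point to its cheapest open site.
  S1→B 57, S2→B 60, S3→B 27, S4→B 23
  travel time 167, fixed 89 → total 256.
Compare {A}: travel time 125 + fixed 157 = 282.
Compare {A, B}: travel time 108 + fixed 246 = 354.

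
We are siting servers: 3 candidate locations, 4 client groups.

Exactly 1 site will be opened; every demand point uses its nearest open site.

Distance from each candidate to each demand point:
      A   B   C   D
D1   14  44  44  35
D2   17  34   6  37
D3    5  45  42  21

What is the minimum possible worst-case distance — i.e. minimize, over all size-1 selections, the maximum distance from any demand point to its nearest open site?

Open {D2}.
  Farthest demand point is D at distance 37 (to D2); all others are ≤ 37.
With {D1} the worst case is 44.
With {D3} the worst case is 45.
No size-1 selection achieves below 37.

37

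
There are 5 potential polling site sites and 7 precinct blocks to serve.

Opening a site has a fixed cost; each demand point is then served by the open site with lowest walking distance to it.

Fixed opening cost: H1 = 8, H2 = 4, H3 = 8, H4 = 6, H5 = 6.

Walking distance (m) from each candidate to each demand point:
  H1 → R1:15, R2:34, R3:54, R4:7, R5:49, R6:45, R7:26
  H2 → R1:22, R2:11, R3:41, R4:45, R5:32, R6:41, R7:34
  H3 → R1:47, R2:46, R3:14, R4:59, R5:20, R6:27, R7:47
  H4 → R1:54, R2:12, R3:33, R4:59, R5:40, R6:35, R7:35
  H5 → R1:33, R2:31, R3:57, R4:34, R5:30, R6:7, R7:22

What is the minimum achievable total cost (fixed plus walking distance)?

Open {H1, H2, H3, H5}: assign each demand point to its cheapest open site.
  R1→H1 15, R2→H2 11, R3→H3 14, R4→H1 7, R5→H3 20, R6→H5 7, R7→H5 22
  walking distance 96, fixed 26 → total 122.
Compare {H1, H3, H4, H5}: walking distance 97 + fixed 28 = 125.
Compare {H1, H2, H3, H4, H5}: walking distance 96 + fixed 32 = 128.
Compare {H1, H3, H5}: walking distance 116 + fixed 22 = 138.
All other subsets cost ≥ 125. Minimum total cost: 122.

122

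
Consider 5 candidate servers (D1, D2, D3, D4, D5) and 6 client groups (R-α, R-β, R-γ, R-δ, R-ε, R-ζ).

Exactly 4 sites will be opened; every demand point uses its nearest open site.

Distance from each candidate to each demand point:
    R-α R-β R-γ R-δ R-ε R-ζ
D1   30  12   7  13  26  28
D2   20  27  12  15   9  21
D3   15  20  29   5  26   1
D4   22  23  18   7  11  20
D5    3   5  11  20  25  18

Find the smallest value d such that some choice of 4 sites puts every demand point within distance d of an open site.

Open {D1, D2, D3, D5}.
  Farthest demand point is R-ε at distance 9 (to D2); all others are ≤ 9.
With {D1, D3, D4, D5} the worst case is 11.
With {D2, D3, D4, D5} the worst case is 11.
No size-4 selection achieves below 9.

9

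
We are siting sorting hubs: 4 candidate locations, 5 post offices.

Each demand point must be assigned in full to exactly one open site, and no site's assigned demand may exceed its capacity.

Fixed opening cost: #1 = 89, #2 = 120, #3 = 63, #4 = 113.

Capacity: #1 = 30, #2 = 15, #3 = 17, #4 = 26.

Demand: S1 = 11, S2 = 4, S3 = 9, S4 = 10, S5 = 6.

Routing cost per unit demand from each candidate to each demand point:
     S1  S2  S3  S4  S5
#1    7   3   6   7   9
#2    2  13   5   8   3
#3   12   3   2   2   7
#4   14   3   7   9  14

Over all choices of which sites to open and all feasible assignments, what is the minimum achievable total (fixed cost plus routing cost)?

Open {#1, #3}; cheapest assignment that respects the capacities:
  #1 (cap 30, load 24): S1, S2, S3 — cost 11×7 + 4×3 + 9×6 = 143
  #3 (cap 17, load 16): S4, S5 — cost 10×2 + 6×7 = 62
  Shipping 205, fixed 152 → total 357.
  Any other capacity-feasible assignment to {#1, #3} ships for at least 205.
Compare {#1, #2}: its best feasible assignment gives total 421.
Compare {#1, #2, #3}: its best feasible assignment gives total 422.
Every other set of open sites that can feasibly serve all demand totals ≥ 421 even under its best assignment. Minimum: 357.

357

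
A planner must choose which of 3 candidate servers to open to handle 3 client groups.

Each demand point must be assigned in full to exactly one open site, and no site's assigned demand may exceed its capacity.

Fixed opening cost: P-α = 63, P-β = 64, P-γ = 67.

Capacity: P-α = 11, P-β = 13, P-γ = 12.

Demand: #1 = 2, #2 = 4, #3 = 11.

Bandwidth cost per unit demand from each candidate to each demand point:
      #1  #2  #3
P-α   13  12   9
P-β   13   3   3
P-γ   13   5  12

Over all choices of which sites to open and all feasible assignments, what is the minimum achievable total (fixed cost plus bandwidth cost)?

Open {P-β, P-γ}; cheapest assignment that respects the capacities:
  P-β (cap 13, load 13): #1, #3 — cost 2×13 + 11×3 = 59
  P-γ (cap 12, load 4): #2 — cost 4×5 = 20
  Shipping 79, fixed 131 → total 210.
  Any other capacity-feasible assignment to {P-β, P-γ} ships for at least 79.
Compare {P-α, P-β}: its best feasible assignment gives total 234.
Compare {P-α, P-β, P-γ}: its best feasible assignment gives total 273.
Every other set of open sites that can feasibly serve all demand totals ≥ 234 even under its best assignment. Minimum: 210.

210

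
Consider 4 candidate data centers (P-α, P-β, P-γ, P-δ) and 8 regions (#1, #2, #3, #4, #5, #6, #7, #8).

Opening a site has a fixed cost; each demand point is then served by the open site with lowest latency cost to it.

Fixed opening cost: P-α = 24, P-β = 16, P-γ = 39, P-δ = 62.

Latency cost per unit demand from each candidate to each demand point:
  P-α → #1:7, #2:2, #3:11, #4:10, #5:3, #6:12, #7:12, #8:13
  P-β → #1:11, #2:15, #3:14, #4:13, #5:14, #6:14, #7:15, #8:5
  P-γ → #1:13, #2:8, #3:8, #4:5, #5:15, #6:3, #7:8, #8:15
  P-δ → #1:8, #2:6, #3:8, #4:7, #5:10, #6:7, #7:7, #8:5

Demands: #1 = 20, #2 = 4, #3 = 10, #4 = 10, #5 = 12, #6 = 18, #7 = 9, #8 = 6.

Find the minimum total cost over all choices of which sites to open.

Open {P-α, P-β, P-γ}: assign each demand point to its cheapest open site.
  #1→P-α 20×7=140, #2→P-α 4×2=8, #3→P-γ 10×8=80, #4→P-γ 10×5=50, #5→P-α 12×3=36, #6→P-γ 18×3=54, #7→P-γ 9×8=72, #8→P-β 6×5=30
  latency cost 470, fixed 79 → total 549.
Compare {P-α, P-γ}: latency cost 518 + fixed 63 = 581.
Compare {P-α, P-γ, P-δ}: latency cost 461 + fixed 125 = 586.
Compare {P-α, P-β, P-γ, P-δ}: latency cost 461 + fixed 141 = 602.
All other subsets cost ≥ 581. Minimum total cost: 549.

549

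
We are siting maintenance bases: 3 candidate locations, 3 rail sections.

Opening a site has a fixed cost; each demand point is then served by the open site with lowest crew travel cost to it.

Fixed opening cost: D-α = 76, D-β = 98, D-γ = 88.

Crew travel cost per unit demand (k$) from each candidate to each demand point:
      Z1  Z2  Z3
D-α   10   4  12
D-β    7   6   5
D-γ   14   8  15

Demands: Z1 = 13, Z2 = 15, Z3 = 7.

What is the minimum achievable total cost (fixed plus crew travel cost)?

Open {D-β}: assign each demand point to its cheapest open site.
  Z1→D-β 13×7=91, Z2→D-β 15×6=90, Z3→D-β 7×5=35
  crew travel cost 216, fixed 98 → total 314.
Compare {D-α}: crew travel cost 274 + fixed 76 = 350.
Compare {D-α, D-β}: crew travel cost 186 + fixed 174 = 360.
Compare {D-β, D-γ}: crew travel cost 216 + fixed 186 = 402.
All other subsets cost ≥ 350. Minimum total cost: 314.

314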